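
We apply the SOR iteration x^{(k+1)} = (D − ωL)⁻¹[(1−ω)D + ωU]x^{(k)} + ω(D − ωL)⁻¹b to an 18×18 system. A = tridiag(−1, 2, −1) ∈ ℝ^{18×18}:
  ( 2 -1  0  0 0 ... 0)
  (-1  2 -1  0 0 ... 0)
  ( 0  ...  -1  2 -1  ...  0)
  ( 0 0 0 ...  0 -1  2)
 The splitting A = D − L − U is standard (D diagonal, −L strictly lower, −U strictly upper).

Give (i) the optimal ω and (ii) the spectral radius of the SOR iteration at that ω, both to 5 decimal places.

ω* = 1.71734, ρ_SOR = 0.71734

½·tridiag(1,0,1) at n=18: λ_k = cos(kπ/19); max |λ| at k=1 ⇒ ρ_J = cos(π/19) ≈ 0.98636.
√(1−ρ_J²) simplifies to sin(π/19) = 0.164595.
ω* = 2/(1+0.164595) = 1.71734
ρ_SOR = ω* − 1 ≈ 0.71734.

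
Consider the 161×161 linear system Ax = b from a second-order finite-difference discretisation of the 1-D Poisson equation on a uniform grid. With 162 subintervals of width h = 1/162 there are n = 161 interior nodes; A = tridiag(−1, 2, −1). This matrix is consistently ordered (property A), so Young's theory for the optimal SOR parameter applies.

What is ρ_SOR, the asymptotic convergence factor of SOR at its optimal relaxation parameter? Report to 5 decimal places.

½·tridiag(1,0,1) at n=161: λ_k = cos(kπ/162); max |λ| at k=1 ⇒ ρ_J = cos(π/162) ≈ 0.99981.
√(1 − cos²(π/162)) = sin(π/162) ≈ 0.019391.
ω* = 2 / (1 + 0.019391) = 2 / 1.019391 ≈ 1.96196.
ρ_SOR = ω* − 1 ≈ 0.96196.

ρ_SOR = 0.96196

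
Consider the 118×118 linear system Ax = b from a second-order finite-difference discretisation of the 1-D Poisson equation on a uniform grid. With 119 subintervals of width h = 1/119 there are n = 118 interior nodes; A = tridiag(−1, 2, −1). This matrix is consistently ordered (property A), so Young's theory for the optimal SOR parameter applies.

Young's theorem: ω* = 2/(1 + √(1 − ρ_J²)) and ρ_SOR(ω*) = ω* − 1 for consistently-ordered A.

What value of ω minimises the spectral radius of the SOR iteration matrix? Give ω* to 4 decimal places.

½·tridiag(1,0,1) at n=118: λ_k = cos(kπ/119); max |λ| at k=1 ⇒ ρ_J = cos(π/119) ≈ 0.9997.
√(1−ρ_J²) simplifies to sin(π/119) = 0.02640.
[ω*] 2 ÷ (1 + 0.02640) = 2 ÷ 1.02640 = 1.9486.
ρ_SOR = ω* − 1 ≈ 0.9486.

ω* = 1.9486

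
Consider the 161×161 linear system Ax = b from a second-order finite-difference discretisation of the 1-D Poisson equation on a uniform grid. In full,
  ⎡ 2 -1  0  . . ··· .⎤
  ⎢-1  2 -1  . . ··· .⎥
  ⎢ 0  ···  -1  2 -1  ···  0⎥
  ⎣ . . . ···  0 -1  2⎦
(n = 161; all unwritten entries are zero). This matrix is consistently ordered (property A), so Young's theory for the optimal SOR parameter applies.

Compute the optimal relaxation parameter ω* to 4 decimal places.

B_J for the 161×161 system has eigenvalues cos(kπ/162); ρ_J = cos(π/162) = 0.9998.
√(1 − cos²(π/162)) = sin(π/162) ≈ 0.01939.
ω* = 2/(1 + 0.01939) = 2/1.01939 = 1.9620.
[ρ_SOR] ω* − 1 = 0.9620.

ω* = 1.9620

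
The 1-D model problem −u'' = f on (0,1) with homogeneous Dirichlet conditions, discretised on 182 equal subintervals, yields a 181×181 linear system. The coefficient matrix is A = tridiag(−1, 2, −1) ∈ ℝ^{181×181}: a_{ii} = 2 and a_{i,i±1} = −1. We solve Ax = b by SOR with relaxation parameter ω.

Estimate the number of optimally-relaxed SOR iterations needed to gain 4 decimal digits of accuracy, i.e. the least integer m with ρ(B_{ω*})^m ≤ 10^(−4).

[ρ_J] n=181: ρ(B_J) = cos(π/(n+1)) = cos(π/182) = 0.9998510.
√(1 − cos²(π/182)) = sin(π/182) ≈ 0.0172606.
ω* = 2/(1 + 0.0172606) = 2/1.0172606 = 1.9660645.
ρ_SOR = ω* − 1 ≈ 0.9660645.
(0.9660645)^m ≤ 10^{−4}  ⇒  m·ln(0.9660645) ≤ −4·ln10  ⇒  m ≥ 266.775  ⇒  m = 267

m = 267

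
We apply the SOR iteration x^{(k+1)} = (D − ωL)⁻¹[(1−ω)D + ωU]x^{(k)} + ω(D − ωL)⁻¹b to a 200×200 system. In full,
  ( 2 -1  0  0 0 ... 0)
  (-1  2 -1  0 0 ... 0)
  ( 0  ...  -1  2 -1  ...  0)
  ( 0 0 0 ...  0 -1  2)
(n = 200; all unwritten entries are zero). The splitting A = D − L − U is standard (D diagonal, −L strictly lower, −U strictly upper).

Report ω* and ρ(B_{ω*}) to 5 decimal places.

ρ_J = max_k |cos(kπ/201)| = cos(π/201) = 0.99988
√(1−ρ_J²) = |sin(π/201)| = 0.015629
Young: ω* = 2/(1+√(1−ρ_J²)) = 2/(1+0.015629) = 2/1.015629 = 1.96922.
[ρ_SOR] ω* − 1 = 0.96922.

ω* = 1.96922, ρ_SOR = 0.96922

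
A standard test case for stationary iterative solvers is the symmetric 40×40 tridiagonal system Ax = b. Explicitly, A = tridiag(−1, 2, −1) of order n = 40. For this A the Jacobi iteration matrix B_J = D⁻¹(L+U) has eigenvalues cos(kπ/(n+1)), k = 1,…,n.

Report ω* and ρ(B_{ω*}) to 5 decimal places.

n=40: λ(B_J) = 1 − λ(A)/2 = cos(kπ/41); k=1 gives ρ_J = 0.99707.
√(1−ρ_J²) simplifies to sin(π/41) = 0.076549.
ω* = 2/(1+0.076549) = 1.85779
Hence ρ(B_{ω*}) = 1.85779 − 1 = 0.85779.

ω* = 1.85779, ρ_SOR = 0.85779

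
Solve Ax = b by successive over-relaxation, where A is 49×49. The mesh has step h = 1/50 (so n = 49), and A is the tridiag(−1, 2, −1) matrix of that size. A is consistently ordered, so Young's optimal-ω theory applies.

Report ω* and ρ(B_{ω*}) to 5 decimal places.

ω* = 1.88184, ρ_SOR = 0.88184

With n=49, ρ(Jacobi) = cos(π/50) = 0.99803.
√(1−ρ_J²) = |sin(π/50)| = 0.062791
Then 2/(1+√(1−ρ_J²)) = 2/(1+0.062791); ω* = 2/1.062791 = 1.88184.
ρ(B_{ω*}) = ω*−1 = 0.88184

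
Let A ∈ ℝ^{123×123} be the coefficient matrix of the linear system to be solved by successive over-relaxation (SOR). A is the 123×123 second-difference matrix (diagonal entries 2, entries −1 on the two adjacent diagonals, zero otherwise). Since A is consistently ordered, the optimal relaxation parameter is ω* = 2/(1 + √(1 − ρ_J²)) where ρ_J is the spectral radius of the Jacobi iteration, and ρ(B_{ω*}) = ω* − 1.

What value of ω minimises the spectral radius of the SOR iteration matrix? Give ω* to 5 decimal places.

n=123: λ(B_J) = 1 − λ(A)/2 = cos(kπ/124); k=1 gives ρ_J = 0.99968.
√(1−ρ_J²) = |sin(π/124)| = 0.025333
[ω*] 2 ÷ (1 + 0.025333) = 2 ÷ 1.025333 = 1.95059.
ρ(B_{ω*}) = ω*−1 = 0.95059

ω* = 1.95059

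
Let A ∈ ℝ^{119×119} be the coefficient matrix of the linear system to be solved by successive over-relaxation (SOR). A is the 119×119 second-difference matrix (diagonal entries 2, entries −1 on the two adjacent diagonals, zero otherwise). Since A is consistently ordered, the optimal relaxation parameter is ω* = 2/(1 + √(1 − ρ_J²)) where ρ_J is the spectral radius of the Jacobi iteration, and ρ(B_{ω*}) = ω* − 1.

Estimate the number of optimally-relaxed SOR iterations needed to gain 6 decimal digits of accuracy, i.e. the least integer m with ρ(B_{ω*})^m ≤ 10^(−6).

B_J for the 119×119 system has eigenvalues cos(kπ/120); ρ_J = cos(π/120) = 0.9996573.
1 − cos²(π/120) = sin²(π/120) ⇒ √(1−ρ_J²) = sin(π/120) = 0.0261769.
ω* = 2 / (1 + 0.0261769) = 2 / 1.0261769 ≈ 1.9489817.
and ρ(B_{ω*}) = 1.9489817 − 1 = 0.9489817.
For 6 digits: m = 6·ln10 / (−ln 0.9489817) = 13.8155/0.0523658 = 263.827; round up → m = 264.

m = 264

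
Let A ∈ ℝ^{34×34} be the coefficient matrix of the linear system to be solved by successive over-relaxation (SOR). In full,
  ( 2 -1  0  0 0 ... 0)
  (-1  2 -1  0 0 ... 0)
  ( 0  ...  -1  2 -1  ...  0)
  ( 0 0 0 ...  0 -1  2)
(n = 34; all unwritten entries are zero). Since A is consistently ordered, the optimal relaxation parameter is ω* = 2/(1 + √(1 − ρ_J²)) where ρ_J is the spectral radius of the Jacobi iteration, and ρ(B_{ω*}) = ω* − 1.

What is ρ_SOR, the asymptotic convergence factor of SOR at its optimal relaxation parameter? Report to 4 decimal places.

ρ_J = max_k |cos(kπ/35)| = cos(π/35) = 0.9960
√(1−ρ_J²) = |sin(π/35)| = 0.08964
ω* = 2/(1+0.08964) = 1.8355
[ρ_SOR] ω* − 1 = 0.8355.

ρ_SOR = 0.8355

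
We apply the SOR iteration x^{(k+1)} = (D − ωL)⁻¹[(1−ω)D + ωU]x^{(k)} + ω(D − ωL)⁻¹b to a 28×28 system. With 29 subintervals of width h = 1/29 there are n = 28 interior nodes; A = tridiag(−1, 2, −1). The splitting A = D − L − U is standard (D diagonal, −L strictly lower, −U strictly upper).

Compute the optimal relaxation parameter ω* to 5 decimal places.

½·tridiag(1,0,1) at n=28: λ_k = cos(kπ/29); max |λ| at k=1 ⇒ ρ_J = cos(π/29) ≈ 0.99414.
√(1−ρ_J²) = |sin(π/29)| = 0.108119
ω* = 2/(1+0.108119) = 1.80486
and ρ(B_{ω*}) = 1.80486 − 1 = 0.80486.

ω* = 1.80486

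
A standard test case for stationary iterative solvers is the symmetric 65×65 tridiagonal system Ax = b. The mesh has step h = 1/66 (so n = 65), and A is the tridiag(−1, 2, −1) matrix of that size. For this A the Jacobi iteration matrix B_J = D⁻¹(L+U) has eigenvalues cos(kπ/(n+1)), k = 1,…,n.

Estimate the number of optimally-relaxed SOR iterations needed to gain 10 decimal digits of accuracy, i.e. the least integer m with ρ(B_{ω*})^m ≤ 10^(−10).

½·tridiag(1,0,1) at n=65: λ_k = cos(kπ/66); max |λ| at k=1 ⇒ ρ_J = cos(π/66) ≈ 0.9988673.
1 − cos²(π/66) = sin²(π/66) ⇒ √(1−ρ_J²) = sin(π/66) = 0.0475819.
So ω* = 2/1.0475819 = 1.9091586 (Young).
ρ(B_{ω*}) = ω*−1 = 0.9091586
m ≥ 10·ln10 / (−ln 0.9091586) = 241.778; smallest integer m = 242.

m = 242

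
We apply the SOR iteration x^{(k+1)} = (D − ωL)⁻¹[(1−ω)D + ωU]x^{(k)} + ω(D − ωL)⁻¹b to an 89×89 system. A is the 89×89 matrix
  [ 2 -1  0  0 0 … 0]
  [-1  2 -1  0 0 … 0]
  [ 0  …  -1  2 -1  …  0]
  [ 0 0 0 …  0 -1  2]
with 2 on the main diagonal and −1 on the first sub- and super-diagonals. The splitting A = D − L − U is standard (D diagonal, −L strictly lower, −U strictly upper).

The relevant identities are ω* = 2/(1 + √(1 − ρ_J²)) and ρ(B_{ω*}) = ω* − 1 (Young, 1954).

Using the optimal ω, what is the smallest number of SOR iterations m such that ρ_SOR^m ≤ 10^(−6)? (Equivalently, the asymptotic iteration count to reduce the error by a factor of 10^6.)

m = 198

ρ_J = max_k |cos(kπ/90)| = cos(π/90) = 0.9993908
√(1−ρ_J²) simplifies to sin(π/90) = 0.0348995.
[ω*] 2 ÷ (1 + 0.0348995) = 2 ÷ 1.0348995 = 1.9325548.
At ω = 1.9325548 every |λ(B_ω)| = ω−1, so ρ_SOR = 0.9325548.
(0.9325548)^m ≤ 10^{−6}  ⇒  m·ln(0.9325548) ≤ −6·ln10  ⇒  m ≥ 197.852  ⇒  m = 198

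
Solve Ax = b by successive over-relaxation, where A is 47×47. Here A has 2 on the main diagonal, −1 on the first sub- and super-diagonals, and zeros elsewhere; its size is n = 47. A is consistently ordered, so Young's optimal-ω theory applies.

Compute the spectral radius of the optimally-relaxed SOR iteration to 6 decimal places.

With n=47, ρ(Jacobi) = cos(π/48) = 0.997859.
√(1 − cos²(π/48)) = sin(π/48) ≈ 0.0654031.
ω* = 2 / (1 + 0.0654031) = 2 / 1.0654031 ≈ 1.877224.
Hence ρ(B_{ω*}) = 1.877224 − 1 = 0.877224.

ρ_SOR = 0.877224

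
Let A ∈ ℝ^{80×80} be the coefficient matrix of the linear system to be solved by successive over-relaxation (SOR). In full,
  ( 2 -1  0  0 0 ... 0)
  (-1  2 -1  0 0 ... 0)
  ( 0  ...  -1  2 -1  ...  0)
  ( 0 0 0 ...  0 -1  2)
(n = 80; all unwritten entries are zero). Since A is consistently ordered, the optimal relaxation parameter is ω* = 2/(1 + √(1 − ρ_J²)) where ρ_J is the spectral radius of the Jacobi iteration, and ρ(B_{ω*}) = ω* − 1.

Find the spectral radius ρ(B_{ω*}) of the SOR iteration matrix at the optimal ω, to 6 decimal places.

With n=80, ρ(Jacobi) = cos(π/81) = 0.999248.
root = sin(π/81) = 0.0387754  (since 1−cos² = sin²).
Then 2/(1+√(1−ρ_J²)) = 2/(1+0.0387754); ω* = 2/1.0387754 = 1.925344.
At ω = 1.925344 every |λ(B_ω)| = ω−1, so ρ_SOR = 0.925344.

ρ_SOR = 0.925344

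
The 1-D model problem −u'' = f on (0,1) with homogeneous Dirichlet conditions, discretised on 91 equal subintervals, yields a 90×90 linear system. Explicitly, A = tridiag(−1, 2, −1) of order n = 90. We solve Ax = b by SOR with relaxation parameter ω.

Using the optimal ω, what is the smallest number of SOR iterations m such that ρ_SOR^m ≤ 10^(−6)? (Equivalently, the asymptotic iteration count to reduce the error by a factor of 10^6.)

m = 201

ρ_J = max_k |cos(kπ/91)| = cos(π/91) = 0.9994041
√(1−ρ_J²) = |sin(π/91)| = 0.0345161
ω* = 2/(1+0.0345161) = 1.9332710
ρ_SOR = ω* − 1 ≈ 0.9332710.
For 6 digits: m = 6·ln10 / (−ln 0.9332710) = 13.8155/0.0690597 = 200.052; round up → m = 201.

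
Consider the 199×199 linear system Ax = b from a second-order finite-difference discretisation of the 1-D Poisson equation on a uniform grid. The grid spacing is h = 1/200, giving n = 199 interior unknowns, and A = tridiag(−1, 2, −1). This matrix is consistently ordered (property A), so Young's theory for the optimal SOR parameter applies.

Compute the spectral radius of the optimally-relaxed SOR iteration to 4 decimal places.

ρ_SOR = 0.9691

spectrum of D⁻¹(L+U) = {cos(kπ/200) : 1≤k≤199}; ρ_J = cos(π/200) = 0.9999.
root = sin(π/200) = 0.01571  (since 1−cos² = sin²).
ω* = 2/(1+0.01571) = 1.9691
and ρ(B_{ω*}) = 1.9691 − 1 = 0.9691.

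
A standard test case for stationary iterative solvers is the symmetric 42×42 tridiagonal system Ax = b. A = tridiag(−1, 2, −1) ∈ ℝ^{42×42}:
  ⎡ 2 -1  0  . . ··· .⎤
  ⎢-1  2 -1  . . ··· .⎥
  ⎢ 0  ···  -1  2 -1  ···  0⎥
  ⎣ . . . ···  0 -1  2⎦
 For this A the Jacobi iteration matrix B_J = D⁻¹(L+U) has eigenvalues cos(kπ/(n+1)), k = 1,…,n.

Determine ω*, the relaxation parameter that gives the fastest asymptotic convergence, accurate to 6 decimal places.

spectrum of D⁻¹(L+U) = {cos(kπ/43) : 1≤k≤42}; ρ_J = cos(π/43) = 0.997332.
√(1 − cos²(π/43)) = sin(π/43) ≈ 0.0729953.
So ω* = 2/1.0729953 = 1.863941 (Young).
At ω = 1.863941 every |λ(B_ω)| = ω−1, so ρ_SOR = 0.863941.

ω* = 1.863941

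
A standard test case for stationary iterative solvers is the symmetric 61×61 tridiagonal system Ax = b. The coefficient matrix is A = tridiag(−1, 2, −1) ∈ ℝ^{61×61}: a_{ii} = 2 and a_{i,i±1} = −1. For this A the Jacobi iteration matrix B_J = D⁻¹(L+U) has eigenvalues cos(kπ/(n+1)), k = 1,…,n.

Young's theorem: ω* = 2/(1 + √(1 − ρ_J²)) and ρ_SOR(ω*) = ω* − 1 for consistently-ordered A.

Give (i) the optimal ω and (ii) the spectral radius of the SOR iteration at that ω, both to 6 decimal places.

With n=61, ρ(Jacobi) = cos(π/62) = 0.998717.
√(1−ρ_J²) = |sin(π/62)| = 0.0506492
[ω*] 2 ÷ (1 + 0.0506492) = 2 ÷ 1.0506492 = 1.903585.
ρ_SOR = ω* − 1 = 1.903585 − 1 = 0.903585.

ω* = 1.903585, ρ_SOR = 0.903585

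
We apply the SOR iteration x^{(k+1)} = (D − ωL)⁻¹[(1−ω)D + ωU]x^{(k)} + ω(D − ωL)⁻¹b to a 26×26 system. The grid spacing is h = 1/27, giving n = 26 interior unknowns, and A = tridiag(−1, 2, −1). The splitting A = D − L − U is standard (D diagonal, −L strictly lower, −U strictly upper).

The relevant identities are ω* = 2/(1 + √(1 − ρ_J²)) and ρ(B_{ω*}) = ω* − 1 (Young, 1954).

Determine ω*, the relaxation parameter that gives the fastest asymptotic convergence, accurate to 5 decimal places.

ω* = 1.79197

spectrum of D⁻¹(L+U) = {cos(kπ/27) : 1≤k≤26}; ρ_J = cos(π/27) = 0.99324.
√(1−ρ_J²) = |sin(π/27)| = 0.116093
Then 2/(1+√(1−ρ_J²)) = 2/(1+0.116093); ω* = 2/1.116093 = 1.79197.
ρ_SOR = ω* − 1 = 1.79197 − 1 = 0.79197.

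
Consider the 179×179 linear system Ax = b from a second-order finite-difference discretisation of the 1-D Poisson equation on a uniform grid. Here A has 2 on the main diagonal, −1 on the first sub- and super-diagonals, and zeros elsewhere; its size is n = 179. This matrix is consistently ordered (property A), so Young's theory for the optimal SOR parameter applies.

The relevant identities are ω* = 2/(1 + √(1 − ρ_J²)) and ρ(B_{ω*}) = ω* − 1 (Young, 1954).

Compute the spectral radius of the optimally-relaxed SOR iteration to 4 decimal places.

ρ_SOR = 0.9657

n=179: λ(B_J) = 1 − λ(A)/2 = cos(kπ/180); k=1 gives ρ_J = 0.9998.
root = sin(π/180) = 0.01745  (since 1−cos² = sin²).
ω* = 2/(1 + 0.01745) = 2/1.01745 = 1.9657.
Hence ρ(B_{ω*}) = 1.9657 − 1 = 0.9657.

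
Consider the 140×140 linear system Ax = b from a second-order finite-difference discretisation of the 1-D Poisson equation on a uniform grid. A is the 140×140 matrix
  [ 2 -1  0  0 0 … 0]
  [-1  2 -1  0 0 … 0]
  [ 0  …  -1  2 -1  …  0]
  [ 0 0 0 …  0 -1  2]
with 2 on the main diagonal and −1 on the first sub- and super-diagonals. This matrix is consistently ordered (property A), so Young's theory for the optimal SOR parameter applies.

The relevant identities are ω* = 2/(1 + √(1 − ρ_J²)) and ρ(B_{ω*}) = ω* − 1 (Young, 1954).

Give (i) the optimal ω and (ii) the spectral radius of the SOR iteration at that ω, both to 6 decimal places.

[ρ_J] n=140: ρ(B_J) = cos(π/(n+1)) = cos(π/141) = 0.999752.
√(1−ρ_J²) = |sin(π/141)| = 0.0222790
ω* = 2 / (1 + 0.0222790) = 2 / 1.0222790 ≈ 1.956413.
ρ_SOR = ω* − 1 ≈ 0.956413.

ω* = 1.956413, ρ_SOR = 0.956413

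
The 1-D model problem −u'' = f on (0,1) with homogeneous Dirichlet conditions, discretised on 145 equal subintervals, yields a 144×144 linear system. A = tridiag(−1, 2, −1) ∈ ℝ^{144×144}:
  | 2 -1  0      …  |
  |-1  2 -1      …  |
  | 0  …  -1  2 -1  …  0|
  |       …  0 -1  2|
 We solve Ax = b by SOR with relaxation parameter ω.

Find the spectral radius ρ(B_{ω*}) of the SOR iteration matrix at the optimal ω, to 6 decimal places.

ρ_SOR = 0.957590

spectrum of D⁻¹(L+U) = {cos(kπ/145) : 1≤k≤144}; ρ_J = cos(π/145) = 0.999765.
1 − cos²(π/145) = sin²(π/145) ⇒ √(1−ρ_J²) = sin(π/145) = 0.0216645.
Young: ω* = 2/(1+√(1−ρ_J²)) = 2/(1+0.0216645) = 2/1.0216645 = 1.957590.
[ρ_SOR] ω* − 1 = 0.957590.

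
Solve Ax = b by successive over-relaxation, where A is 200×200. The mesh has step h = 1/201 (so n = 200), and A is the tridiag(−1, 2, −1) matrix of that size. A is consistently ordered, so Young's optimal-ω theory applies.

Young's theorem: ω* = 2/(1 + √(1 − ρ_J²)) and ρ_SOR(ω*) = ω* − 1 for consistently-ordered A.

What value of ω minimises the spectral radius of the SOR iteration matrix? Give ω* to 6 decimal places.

[ρ_J] n=200: ρ(B_J) = cos(π/(n+1)) = cos(π/201) = 0.999878.
root = sin(π/201) = 0.0156292  (since 1−cos² = sin²).
ω* = 2 / (1 + 0.0156292) = 2 / 1.0156292 ≈ 1.969223.
At ω = 1.969223 every |λ(B_ω)| = ω−1, so ρ_SOR = 0.969223.

ω* = 1.969223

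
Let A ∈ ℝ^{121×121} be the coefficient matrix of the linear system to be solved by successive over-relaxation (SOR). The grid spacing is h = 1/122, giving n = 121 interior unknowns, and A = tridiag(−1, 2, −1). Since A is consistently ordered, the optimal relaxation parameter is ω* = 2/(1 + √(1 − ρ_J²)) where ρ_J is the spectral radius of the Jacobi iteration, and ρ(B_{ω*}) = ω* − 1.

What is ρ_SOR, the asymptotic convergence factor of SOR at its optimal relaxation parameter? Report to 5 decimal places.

ρ_SOR = 0.94980

spectrum of D⁻¹(L+U) = {cos(kπ/122) : 1≤k≤121}; ρ_J = cos(π/122) = 0.99967.
√(1−ρ_J²) = |sin(π/122)| = 0.025748
ω* = 2 / (1 + 0.025748) = 2 / 1.025748 ≈ 1.94980.
and ρ(B_{ω*}) = 1.94980 − 1 = 0.94980.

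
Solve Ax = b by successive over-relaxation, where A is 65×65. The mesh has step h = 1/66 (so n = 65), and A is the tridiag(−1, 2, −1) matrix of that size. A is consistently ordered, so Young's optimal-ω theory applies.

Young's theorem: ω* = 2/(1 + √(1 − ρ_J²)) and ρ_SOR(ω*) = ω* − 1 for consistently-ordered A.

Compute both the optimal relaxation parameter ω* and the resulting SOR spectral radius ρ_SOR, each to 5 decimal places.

ω* = 1.90916, ρ_SOR = 0.90916

[ρ_J] n=65: ρ(B_J) = cos(π/(n+1)) = cos(π/66) = 0.99887.
√(1 − cos²(π/66)) = sin(π/66) ≈ 0.047582.
[ω*] 2 ÷ (1 + 0.047582) = 2 ÷ 1.047582 = 1.90916.
Hence ρ(B_{ω*}) = 1.90916 − 1 = 0.90916.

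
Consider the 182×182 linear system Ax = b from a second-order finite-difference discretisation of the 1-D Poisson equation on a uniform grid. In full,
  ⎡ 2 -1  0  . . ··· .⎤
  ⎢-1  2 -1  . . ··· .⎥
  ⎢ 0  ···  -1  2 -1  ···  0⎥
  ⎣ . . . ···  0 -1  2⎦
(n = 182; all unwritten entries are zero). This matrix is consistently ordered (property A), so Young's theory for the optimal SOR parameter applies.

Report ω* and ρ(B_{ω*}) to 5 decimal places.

With n=182, ρ(Jacobi) = cos(π/183) = 0.99985.
√(1 − cos²(π/183)) = sin(π/183) ≈ 0.017166.
Then 2/(1+√(1−ρ_J²)) = 2/(1+0.017166); ω* = 2/1.017166 = 1.96625.
and ρ(B_{ω*}) = 1.96625 − 1 = 0.96625.

ω* = 1.96625, ρ_SOR = 0.96625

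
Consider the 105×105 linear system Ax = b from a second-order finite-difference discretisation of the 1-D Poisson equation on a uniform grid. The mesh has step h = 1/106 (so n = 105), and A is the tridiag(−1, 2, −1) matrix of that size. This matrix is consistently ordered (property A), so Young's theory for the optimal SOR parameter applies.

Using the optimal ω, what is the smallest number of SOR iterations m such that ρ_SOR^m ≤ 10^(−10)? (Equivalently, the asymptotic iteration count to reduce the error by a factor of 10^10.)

m = 389

½·tridiag(1,0,1) at n=105: λ_k = cos(kπ/106); max |λ| at k=1 ⇒ ρ_J = cos(π/106) ≈ 0.9995608.
root = sin(π/106) = 0.0296333  (since 1−cos² = sin²).
ω* = 2/(1+0.0296333) = 1.9424391
ρ_SOR = ω* − 1 ≈ 0.9424391.
(0.9424391)^m ≤ 10^{−10}  ⇒  m·ln(0.9424391) ≤ −10·ln10  ⇒  m ≥ 388.400  ⇒  m = 389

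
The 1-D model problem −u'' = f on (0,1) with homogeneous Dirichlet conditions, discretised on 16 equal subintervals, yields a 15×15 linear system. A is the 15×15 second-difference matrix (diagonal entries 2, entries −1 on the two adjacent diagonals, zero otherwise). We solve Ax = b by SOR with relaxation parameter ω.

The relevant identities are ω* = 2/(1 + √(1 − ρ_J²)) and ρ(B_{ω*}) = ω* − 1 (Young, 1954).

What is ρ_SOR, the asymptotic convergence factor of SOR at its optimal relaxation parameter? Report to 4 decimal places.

spectrum of D⁻¹(L+U) = {cos(kπ/16) : 1≤k≤15}; ρ_J = cos(π/16) = 0.9808.
√(1−ρ_J²) simplifies to sin(π/16) = 0.19509.
ω* = 2 / (1 + 0.19509) = 2 / 1.19509 ≈ 1.6735.
At ω = 1.6735 every |λ(B_ω)| = ω−1, so ρ_SOR = 0.6735.

ρ_SOR = 0.6735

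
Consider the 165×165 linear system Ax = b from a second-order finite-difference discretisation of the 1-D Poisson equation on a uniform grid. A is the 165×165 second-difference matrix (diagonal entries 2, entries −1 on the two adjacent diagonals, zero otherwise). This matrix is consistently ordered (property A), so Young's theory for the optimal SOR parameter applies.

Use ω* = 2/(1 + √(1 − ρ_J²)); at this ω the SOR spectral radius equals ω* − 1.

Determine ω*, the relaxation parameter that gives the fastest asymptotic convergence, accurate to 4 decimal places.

[ρ_J] n=165: ρ(B_J) = cos(π/(n+1)) = cos(π/166) = 0.9998.
1 − cos²(π/166) = sin²(π/166) ⇒ √(1−ρ_J²) = sin(π/166) = 0.01892.
[ω*] 2 ÷ (1 + 0.01892) = 2 ÷ 1.01892 = 1.9629.
and ρ(B_{ω*}) = 1.9629 − 1 = 0.9629.

ω* = 1.9629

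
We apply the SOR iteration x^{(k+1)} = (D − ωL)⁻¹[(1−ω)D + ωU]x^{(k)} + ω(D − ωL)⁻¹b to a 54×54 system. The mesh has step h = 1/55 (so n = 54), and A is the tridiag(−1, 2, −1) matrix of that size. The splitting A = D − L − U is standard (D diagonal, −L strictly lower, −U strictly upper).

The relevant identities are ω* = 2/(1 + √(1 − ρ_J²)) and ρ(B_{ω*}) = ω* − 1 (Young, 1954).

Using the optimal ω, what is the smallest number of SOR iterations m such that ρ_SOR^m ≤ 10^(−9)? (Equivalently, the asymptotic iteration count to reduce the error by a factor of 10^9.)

m = 182

spectrum of D⁻¹(L+U) = {cos(kπ/55) : 1≤k≤54}; ρ_J = cos(π/55) = 0.9983691.
1 − cos²(π/55) = sin²(π/55) ⇒ √(1−ρ_J²) = sin(π/55) = 0.0570888.
ω* = 2/(1 + 0.0570888) = 2/1.0570888 = 1.8919886.
ρ_SOR = ω* − 1 ≈ 0.8919886.
For 9 digits: m = 9·ln10 / (−ln 0.8919886) = 20.7233/0.114302 = 181.303; round up → m = 182.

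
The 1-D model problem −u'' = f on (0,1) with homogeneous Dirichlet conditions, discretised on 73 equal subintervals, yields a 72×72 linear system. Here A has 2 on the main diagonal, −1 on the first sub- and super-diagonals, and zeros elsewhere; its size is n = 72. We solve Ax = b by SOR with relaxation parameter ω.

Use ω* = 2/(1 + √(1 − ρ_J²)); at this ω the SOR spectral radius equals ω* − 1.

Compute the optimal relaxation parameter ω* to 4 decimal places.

With n=72, ρ(Jacobi) = cos(π/73) = 0.9991.
√(1 − cos²(π/73)) = sin(π/73) ≈ 0.04302.
So ω* = 2/1.04302 = 1.9175 (Young).
ρ_SOR = ω* − 1 ≈ 0.9175.

ω* = 1.9175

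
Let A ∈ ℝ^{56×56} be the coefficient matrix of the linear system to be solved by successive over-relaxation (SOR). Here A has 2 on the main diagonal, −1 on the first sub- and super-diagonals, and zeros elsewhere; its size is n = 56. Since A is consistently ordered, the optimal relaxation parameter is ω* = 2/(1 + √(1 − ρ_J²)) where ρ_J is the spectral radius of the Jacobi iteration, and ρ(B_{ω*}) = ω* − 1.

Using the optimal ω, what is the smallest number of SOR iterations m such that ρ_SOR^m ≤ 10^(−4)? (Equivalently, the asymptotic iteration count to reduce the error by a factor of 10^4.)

[ρ_J] n=56: ρ(B_J) = cos(π/(n+1)) = cos(π/57) = 0.9984815.
1 − cos²(π/57) = sin²(π/57) ⇒ √(1−ρ_J²) = sin(π/57) = 0.0550878.
[ω*] 2 ÷ (1 + 0.0550878) = 2 ÷ 1.0550878 = 1.8955768.
ρ_SOR = ω* − 1 = 1.8955768 − 1 = 0.8955768.
(0.8955768)^m ≤ 10^{−4}  ⇒  m·ln(0.8955768) ≤ −4·ln10  ⇒  m ≥ 83.512  ⇒  m = 84

m = 84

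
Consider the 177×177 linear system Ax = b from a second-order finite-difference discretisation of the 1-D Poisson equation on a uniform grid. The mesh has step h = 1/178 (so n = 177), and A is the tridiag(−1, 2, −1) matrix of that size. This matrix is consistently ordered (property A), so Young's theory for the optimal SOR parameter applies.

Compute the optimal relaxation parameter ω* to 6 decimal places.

½·tridiag(1,0,1) at n=177: λ_k = cos(kπ/178); max |λ| at k=1 ⇒ ρ_J = cos(π/178) ≈ 0.999844.
1 − cos²(π/178) = sin²(π/178) ⇒ √(1−ρ_J²) = sin(π/178) = 0.0176485.
Then 2/(1+√(1−ρ_J²)) = 2/(1+0.0176485); ω* = 2/1.0176485 = 1.965315.
and ρ(B_{ω*}) = 1.965315 − 1 = 0.965315.

ω* = 1.965315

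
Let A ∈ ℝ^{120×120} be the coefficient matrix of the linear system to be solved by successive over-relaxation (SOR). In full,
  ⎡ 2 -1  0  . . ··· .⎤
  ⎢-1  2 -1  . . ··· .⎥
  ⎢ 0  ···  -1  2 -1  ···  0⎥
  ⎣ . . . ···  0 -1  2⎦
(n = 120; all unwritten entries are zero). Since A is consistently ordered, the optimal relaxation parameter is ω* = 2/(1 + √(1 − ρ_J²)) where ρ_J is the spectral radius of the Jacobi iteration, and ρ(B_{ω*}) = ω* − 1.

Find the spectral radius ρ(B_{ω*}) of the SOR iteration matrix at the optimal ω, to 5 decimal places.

ρ_SOR = 0.94939

spectrum of D⁻¹(L+U) = {cos(kπ/121) : 1≤k≤120}; ρ_J = cos(π/121) = 0.99966.
1 − cos²(π/121) = sin²(π/121) ⇒ √(1−ρ_J²) = sin(π/121) = 0.025961.
[ω*] 2 ÷ (1 + 0.025961) = 2 ÷ 1.025961 = 1.94939.
ρ_SOR = ω* − 1 ≈ 0.94939.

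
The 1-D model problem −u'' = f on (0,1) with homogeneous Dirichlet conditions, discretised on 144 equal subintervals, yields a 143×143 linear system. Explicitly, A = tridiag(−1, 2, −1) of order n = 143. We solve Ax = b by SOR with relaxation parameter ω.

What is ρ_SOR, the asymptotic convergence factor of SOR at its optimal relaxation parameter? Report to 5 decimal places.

ρ_J = max_k |cos(kπ/144)| = cos(π/144) = 0.99976
√(1 − cos²(π/144)) = sin(π/144) ≈ 0.021815.
[ω*] 2 ÷ (1 + 0.021815) = 2 ÷ 1.021815 = 1.95730.
ρ_SOR = ω* − 1 = 1.95730 − 1 = 0.95730.

ρ_SOR = 0.95730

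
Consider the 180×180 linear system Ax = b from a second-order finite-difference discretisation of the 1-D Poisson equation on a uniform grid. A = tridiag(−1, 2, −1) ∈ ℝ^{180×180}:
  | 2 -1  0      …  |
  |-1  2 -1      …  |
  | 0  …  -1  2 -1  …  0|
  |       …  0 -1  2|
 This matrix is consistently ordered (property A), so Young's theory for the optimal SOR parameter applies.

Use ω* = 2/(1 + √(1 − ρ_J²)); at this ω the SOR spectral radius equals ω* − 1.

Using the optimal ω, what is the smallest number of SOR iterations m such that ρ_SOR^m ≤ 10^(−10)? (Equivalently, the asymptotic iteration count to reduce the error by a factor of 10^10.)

spectrum of D⁻¹(L+U) = {cos(kπ/181) : 1≤k≤180}; ρ_J = cos(π/181) = 0.9998494.
√(1 − cos²(π/181)) = sin(π/181) ≈ 0.0173560.
[ω*] 2 ÷ (1 + 0.0173560) = 2 ÷ 1.0173560 = 1.9658802.
[ρ_SOR] ω* − 1 = 0.9658802.
Need (0.9658802)^m ≤ 10^(−10): m ≥ 10·ln10/|ln 0.9658802| = 23.0259/0.0347155 = 663.274 ⇒ m = 664.

m = 664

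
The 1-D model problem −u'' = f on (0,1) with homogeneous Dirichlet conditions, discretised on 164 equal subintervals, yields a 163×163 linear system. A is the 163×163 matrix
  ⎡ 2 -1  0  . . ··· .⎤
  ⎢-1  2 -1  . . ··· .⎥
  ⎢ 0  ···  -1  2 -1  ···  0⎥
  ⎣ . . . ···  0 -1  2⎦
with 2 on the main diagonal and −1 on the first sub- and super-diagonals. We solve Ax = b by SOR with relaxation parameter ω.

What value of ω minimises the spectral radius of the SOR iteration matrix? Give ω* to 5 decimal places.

n=163: λ(B_J) = 1 − λ(A)/2 = cos(kπ/164); k=1 gives ρ_J = 0.99982.
√(1−ρ_J²) simplifies to sin(π/164) = 0.019155.
So ω* = 2/1.019155 = 1.96241 (Young).
At ω = 1.96241 every |λ(B_ω)| = ω−1, so ρ_SOR = 0.96241.

ω* = 1.96241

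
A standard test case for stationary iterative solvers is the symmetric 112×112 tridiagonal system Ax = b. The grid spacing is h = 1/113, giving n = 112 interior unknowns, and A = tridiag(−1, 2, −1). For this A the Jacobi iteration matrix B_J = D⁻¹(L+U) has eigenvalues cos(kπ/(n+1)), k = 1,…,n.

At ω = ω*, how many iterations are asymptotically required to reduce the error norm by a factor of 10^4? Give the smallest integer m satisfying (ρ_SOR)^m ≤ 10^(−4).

m = 166

spectrum of D⁻¹(L+U) = {cos(kπ/113) : 1≤k≤112}; ρ_J = cos(π/113) = 0.9996136.
√(1−ρ_J²) simplifies to sin(π/113) = 0.0277981.
[ω*] 2 ÷ (1 + 0.0277981) = 2 ÷ 1.0277981 = 1.9459075.
ρ(B_{ω*}) = ω*−1 = 0.9459075
m ≥ 4·ln10 / (−ln 0.9459075) = 165.622; smallest integer m = 166.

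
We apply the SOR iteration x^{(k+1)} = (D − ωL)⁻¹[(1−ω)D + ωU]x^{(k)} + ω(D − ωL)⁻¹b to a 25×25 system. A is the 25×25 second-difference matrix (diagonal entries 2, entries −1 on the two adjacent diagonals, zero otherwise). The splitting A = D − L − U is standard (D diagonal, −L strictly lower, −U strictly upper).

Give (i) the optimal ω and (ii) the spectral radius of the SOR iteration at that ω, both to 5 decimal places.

ω* = 1.78486, ρ_SOR = 0.78486

½·tridiag(1,0,1) at n=25: λ_k = cos(kπ/26); max |λ| at k=1 ⇒ ρ_J = cos(π/26) ≈ 0.99271.
√(1−ρ_J²) simplifies to sin(π/26) = 0.120537.
Young: ω* = 2/(1+√(1−ρ_J²)) = 2/(1+0.120537) = 2/1.120537 = 1.78486.
[ρ_SOR] ω* − 1 = 0.78486.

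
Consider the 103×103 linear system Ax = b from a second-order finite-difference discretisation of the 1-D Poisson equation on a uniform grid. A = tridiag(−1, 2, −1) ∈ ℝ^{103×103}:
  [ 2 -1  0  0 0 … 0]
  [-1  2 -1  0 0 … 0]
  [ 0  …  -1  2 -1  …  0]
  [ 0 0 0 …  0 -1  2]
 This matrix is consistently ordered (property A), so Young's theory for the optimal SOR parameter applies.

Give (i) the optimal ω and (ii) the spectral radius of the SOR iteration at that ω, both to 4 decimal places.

ω* = 1.9414, ρ_SOR = 0.9414

n=103: λ(B_J) = 1 − λ(A)/2 = cos(kπ/104); k=1 gives ρ_J = 0.9995.
√(1−ρ_J²) simplifies to sin(π/104) = 0.03020.
Then 2/(1+√(1−ρ_J²)) = 2/(1+0.03020); ω* = 2/1.03020 = 1.9414.
Hence ρ(B_{ω*}) = 1.9414 − 1 = 0.9414.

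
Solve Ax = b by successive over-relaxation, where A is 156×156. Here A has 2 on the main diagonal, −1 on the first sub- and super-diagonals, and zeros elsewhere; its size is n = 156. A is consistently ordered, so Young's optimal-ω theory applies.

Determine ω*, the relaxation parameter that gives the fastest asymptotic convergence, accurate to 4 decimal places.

B_J for the 156×156 system has eigenvalues cos(kπ/157); ρ_J = cos(π/157) = 0.9998.
root = sin(π/157) = 0.02001  (since 1−cos² = sin²).
Young: ω* = 2/(1+√(1−ρ_J²)) = 2/(1+0.02001) = 2/1.02001 = 1.9608.
and ρ(B_{ω*}) = 1.9608 − 1 = 0.9608.

ω* = 1.9608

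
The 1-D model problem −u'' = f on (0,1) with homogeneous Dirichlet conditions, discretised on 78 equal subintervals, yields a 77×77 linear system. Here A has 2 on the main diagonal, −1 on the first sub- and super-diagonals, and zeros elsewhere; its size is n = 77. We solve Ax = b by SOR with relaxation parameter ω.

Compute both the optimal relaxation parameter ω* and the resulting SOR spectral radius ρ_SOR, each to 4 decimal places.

½·tridiag(1,0,1) at n=77: λ_k = cos(kπ/78); max |λ| at k=1 ⇒ ρ_J = cos(π/78) ≈ 0.9992.
√(1 − cos²(π/78)) = sin(π/78) ≈ 0.04027.
ω* = 2/(1 + 0.04027) = 2/1.04027 = 1.9226.
Hence ρ(B_{ω*}) = 1.9226 − 1 = 0.9226.

ω* = 1.9226, ρ_SOR = 0.9226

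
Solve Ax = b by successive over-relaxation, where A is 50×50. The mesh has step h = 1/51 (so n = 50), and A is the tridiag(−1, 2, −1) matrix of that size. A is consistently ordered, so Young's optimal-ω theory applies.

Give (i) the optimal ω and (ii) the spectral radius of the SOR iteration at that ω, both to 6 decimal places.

ω* = 1.884018, ρ_SOR = 0.884018

n=50: λ(B_J) = 1 − λ(A)/2 = cos(kπ/51); k=1 gives ρ_J = 0.998103.
√(1−ρ_J²) = |sin(π/51)| = 0.0615609
[ω*] 2 ÷ (1 + 0.0615609) = 2 ÷ 1.0615609 = 1.884018.
At ω = 1.884018 every |λ(B_ω)| = ω−1, so ρ_SOR = 0.884018.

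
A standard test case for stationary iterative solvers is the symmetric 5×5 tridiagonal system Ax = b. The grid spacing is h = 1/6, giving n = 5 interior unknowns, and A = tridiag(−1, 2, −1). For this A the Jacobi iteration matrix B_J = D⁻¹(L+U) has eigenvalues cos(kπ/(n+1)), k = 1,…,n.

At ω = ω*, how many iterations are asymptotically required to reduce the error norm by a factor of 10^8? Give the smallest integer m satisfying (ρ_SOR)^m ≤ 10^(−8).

m = 17

B_J for the 5×5 system has eigenvalues cos(kπ/6); ρ_J = cos(π/6) = 0.8660254.
1 − cos²(π/6) = sin²(π/6) ⇒ √(1−ρ_J²) = sin(π/6) = 0.5000000.
[ω*] 2 ÷ (1 + 0.5000000) = 2 ÷ 1.5000000 = 1.3333333.
Hence ρ(B_{ω*}) = 1.3333333 − 1 = 0.3333333.
Need (0.3333333)^m ≤ 10^(−8): m ≥ 8·ln10/|ln 0.3333333| = 18.4207/1.09861 = 16.767 ⇒ m = 17.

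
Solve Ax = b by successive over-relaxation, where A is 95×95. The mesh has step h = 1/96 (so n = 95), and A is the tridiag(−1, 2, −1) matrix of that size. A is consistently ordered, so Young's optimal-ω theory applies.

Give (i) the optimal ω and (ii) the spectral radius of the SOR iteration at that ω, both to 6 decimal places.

ω* = 1.936635, ρ_SOR = 0.936635

With n=95, ρ(Jacobi) = cos(π/96) = 0.999465.
1 − cos²(π/96) = sin²(π/96) ⇒ √(1−ρ_J²) = sin(π/96) = 0.0327191.
Young: ω* = 2/(1+√(1−ρ_J²)) = 2/(1+0.0327191) = 2/1.0327191 = 1.936635.
ρ_SOR = ω* − 1 = 1.936635 − 1 = 0.936635.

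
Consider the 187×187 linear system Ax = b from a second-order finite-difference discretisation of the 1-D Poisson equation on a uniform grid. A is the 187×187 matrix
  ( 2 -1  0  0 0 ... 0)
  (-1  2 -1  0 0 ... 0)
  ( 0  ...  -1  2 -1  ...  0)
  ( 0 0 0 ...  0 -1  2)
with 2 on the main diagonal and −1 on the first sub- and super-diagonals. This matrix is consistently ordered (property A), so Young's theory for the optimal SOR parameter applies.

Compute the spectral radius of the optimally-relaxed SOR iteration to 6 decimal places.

ρ_SOR = 0.967130

B_J for the 187×187 system has eigenvalues cos(kπ/188); ρ_J = cos(π/188) = 0.999860.
1 − cos²(π/188) = sin²(π/188) ⇒ √(1−ρ_J²) = sin(π/188) = 0.0167098.
[ω*] 2 ÷ (1 + 0.0167098) = 2 ÷ 1.0167098 = 1.967130.
ρ_SOR = ω* − 1 ≈ 0.967130.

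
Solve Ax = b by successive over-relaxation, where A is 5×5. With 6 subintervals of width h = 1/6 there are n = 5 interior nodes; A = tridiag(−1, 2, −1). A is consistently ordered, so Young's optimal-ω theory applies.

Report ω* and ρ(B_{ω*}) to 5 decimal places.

ω* = 1.33333, ρ_SOR = 0.33333

spectrum of D⁻¹(L+U) = {cos(kπ/6) : 1≤k≤5}; ρ_J = cos(π/6) = 0.86603.
root = sin(π/6) = 0.500000  (since 1−cos² = sin²).
Young: ω* = 2/(1+√(1−ρ_J²)) = 2/(1+0.500000) = 2/1.500000 = 1.33333.
Hence ρ(B_{ω*}) = 1.33333 − 1 = 0.33333.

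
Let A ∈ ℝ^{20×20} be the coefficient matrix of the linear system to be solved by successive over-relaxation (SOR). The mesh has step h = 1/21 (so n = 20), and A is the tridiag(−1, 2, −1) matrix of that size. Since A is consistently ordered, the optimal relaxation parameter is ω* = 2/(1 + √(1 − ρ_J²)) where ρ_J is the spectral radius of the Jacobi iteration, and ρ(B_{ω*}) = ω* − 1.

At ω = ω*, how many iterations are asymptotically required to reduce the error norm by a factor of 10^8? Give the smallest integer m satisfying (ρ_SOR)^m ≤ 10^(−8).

spectrum of D⁻¹(L+U) = {cos(kπ/21) : 1≤k≤20}; ρ_J = cos(π/21) = 0.9888308.
1 − cos²(π/21) = sin²(π/21) ⇒ √(1−ρ_J²) = sin(π/21) = 0.1490423.
ω* = 2/(1 + 0.1490423) = 2/1.1490423 = 1.7405800.
ρ_SOR = ω* − 1 ≈ 0.7405800.
m ≥ 8·ln10 / (−ln 0.7405800) = 61.336; smallest integer m = 62.

m = 62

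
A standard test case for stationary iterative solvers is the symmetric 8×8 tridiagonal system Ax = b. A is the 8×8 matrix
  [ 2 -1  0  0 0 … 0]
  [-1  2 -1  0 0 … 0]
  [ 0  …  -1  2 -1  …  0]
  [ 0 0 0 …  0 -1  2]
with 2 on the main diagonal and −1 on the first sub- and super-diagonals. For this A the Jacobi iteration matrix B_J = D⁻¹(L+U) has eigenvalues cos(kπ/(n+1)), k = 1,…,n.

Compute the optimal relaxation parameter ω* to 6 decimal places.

B_J for the 8×8 system has eigenvalues cos(kπ/9); ρ_J = cos(π/9) = 0.939693.
√(1 − cos²(π/9)) = sin(π/9) ≈ 0.3420201.
So ω* = 2/1.3420201 = 1.490291 (Young).
ρ(B_{ω*}) = ω*−1 = 0.490291

ω* = 1.490291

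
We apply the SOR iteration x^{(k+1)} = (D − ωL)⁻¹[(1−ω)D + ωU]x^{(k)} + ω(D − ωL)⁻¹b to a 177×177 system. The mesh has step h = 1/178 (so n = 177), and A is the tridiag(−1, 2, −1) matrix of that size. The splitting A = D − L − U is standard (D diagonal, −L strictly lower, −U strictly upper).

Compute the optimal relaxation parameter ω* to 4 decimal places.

ω* = 1.9653

n=177: λ(B_J) = 1 − λ(A)/2 = cos(kπ/178); k=1 gives ρ_J = 0.9998.
1 − cos²(π/178) = sin²(π/178) ⇒ √(1−ρ_J²) = sin(π/178) = 0.01765.
Young: ω* = 2/(1+√(1−ρ_J²)) = 2/(1+0.01765) = 2/1.01765 = 1.9653.
ρ(B_{ω*}) = ω*−1 = 0.9653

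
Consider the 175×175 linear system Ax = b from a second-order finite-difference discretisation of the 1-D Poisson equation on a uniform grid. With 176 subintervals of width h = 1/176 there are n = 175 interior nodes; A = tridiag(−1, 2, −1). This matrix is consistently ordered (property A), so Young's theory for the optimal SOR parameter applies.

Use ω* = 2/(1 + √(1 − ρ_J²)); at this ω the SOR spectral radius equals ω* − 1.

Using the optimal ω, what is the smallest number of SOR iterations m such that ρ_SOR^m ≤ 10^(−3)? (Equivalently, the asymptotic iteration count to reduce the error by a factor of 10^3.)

[ρ_J] n=175: ρ(B_J) = cos(π/(n+1)) = cos(π/176) = 0.9998407.
1 − cos²(π/176) = sin²(π/176) ⇒ √(1−ρ_J²) = sin(π/176) = 0.0178490.
Then 2/(1+√(1−ρ_J²)) = 2/(1+0.0178490); ω* = 2/1.0178490 = 1.9649280.
and ρ(B_{ω*}) = 1.9649280 − 1 = 0.9649280.
For 3 digits: m = 3·ln10 / (−ln 0.9649280) = 6.90776/0.0357018 = 193.485; round up → m = 194.

m = 194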